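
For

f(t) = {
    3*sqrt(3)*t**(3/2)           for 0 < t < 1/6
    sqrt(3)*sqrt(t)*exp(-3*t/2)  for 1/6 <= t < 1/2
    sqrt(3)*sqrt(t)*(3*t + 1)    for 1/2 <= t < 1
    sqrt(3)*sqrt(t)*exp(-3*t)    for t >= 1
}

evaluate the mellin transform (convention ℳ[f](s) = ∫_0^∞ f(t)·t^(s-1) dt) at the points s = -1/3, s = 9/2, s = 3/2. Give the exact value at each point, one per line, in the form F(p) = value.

F(-1/3) = 2**(5/6)*3**(1/3)*(-51*3**(1/6) - 7*2**(1/3)*uppergamma(1/6, 3/4) + 7*2**(1/6)*uppergamma(1/6, 3) + 3 + 7*2**(1/3)*uppergamma(1/6, 1/4) + 60*6**(1/6))/14
F(9/2) = sqrt(3)*(-779580*exp(13/4) + 188640*E + 80009*exp(4) + 473340*exp(15/4))*exp(-4)/116640
F(3/2) = sqrt(3)*(-168*exp(13/4) + 96*E + 120*exp(15/4) + 271*exp(4))*exp(-4)/216

undo the common scale on t: t**(3/2) on [0, 1/2); sqrt(t)*exp(-t/2) on [1/2, 3/2); sqrt(t)*(t + 1) on [3/2, 3); …
peel off the shared t-power: t on [0, 1/2); exp(-t/2) on [1/2, 3/2); t + 1 on [3/2, 3); …
along the cuts 1/6, 1/2, 1, ℳ[f](s) splits into 4 integrals
segment [0, 1/6) carries 3*sqrt(3)*t**(3/2); integrate it
between 1/6 and 1/2 the integrand is sqrt(3)*sqrt(t)*exp(-3*t/2)·t^(s-1)
over [1/2, 1), the kernel integral of sqrt(3)*sqrt(t)*(3*t + 1) enters the sum
on [1, ∞) integrate f = sqrt(3)*sqrt(t)*exp(-3*t) against the kernel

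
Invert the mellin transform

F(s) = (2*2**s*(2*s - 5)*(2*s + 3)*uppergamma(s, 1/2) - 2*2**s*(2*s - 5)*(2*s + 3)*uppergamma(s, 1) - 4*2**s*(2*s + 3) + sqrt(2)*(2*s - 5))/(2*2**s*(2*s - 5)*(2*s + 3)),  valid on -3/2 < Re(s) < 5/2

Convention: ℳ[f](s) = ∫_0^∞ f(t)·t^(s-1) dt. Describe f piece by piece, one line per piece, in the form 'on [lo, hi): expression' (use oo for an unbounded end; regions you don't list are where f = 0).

on [0, 1/2): t**(3/2)
on [1/2, 1): exp(-t)
on [1, oo): t**(-5/2)

cuts at 1/2, 1: linearity sums the 3 kernel integrals
over [0, 1/2), the kernel integral of t**(3/2) enters the sum
on [1/2, 1): add ∫ exp(-t)·t^(s-1) dt
segment [1, ∞) carries t**(-5/2); integrate it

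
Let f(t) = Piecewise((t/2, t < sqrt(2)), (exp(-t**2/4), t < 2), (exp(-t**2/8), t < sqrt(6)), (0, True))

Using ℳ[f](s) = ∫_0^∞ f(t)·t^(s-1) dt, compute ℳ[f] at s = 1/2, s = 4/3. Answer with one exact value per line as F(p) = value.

F(1/2) = -2**(3/4)*uppergamma(1/4, 3/4)/2 - sqrt(2)*uppergamma(1/4, 1)/2 + sqrt(2)*uppergamma(1/4, 1/2)/2 + 2**(3/4)*uppergamma(1/4, 1/2)/2 + 2**(3/4)/3
F(4/3) = -2*uppergamma(2/3, 3/4) - 2**(1/3)*uppergamma(2/3, 1) + 3*2**(1/6)/7 + 2**(1/3)*uppergamma(2/3, 1/2) + 2*uppergamma(2/3, 1/2)

peel off the common scale on t: t on [0, sqrt(2)/2); exp(-t**2) on [sqrt(2)/2, 1); exp(-t**2/2) on [1, sqrt(6)/2)
the power substitution comes off first: sqrt(t) on [0, 1/2); exp(-t) on [1/2, 1); exp(-t/2) on [1, 3/2)
slice at sqrt(2), 2, transform all 3 pieces, and sum them
the [0, sqrt(2)) slice contributes ∫ t/2·t^(s-1) dt
on [sqrt(2), 2): add ∫ exp(-t**2/4)·t^(s-1) dt
for t in [2, sqrt(6)): the term is ∫ exp(-t**2/8)·t^(s-1)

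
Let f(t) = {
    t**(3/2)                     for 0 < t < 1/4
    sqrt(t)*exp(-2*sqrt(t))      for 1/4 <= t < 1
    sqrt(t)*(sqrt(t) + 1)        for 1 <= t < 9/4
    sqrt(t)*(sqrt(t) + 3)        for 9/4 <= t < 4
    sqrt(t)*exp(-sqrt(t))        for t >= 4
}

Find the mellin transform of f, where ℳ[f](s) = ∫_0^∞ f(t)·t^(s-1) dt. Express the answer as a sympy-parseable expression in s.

undo the power substitution: t**3 on [0, 1/2); t*exp(-2*t) on [1/2, 1); t*(t + 1) on [1, 3/2); …
invert the shared t-power to get t**2 on [0, 1/2); exp(-2*t) on [1/2, 1); t + 1 on [1, 3/2); …
split f at 1/4, 1, 9/4, 4: ℳ[f](s) collects 5 kernel integrals
on [0, 1/4): add ∫ t**(3/2)·t^(s-1) dt
∫ sqrt(t)*exp(-2*sqrt(t))·t^(s-1) over [1/4, 1)
on [1, 9/4) integrate f = sqrt(t)*(sqrt(t) + 1) against the kernel
piece [9/4, 4): integrate sqrt(t)*(sqrt(t) + 3) against the kernel
∫ over [4, ∞) of sqrt(t)*exp(-sqrt(t))·t^(s-1) joins the sum

(40*2**(4*s)*(2*s + 1)*(2*s + 3) + 24*2**(4*s)*(2*s + 3) + 8*2**(2*s)*(s + 1)*(2*s + 1)*(2*s + 3)*uppergamma(2*s + 1, 2) - 8*2**(2*s)*(2*s + 1)*(2*s + 3) - 4*2**(2*s)*(2*s + 3) - 12*3**(2*s)*(2*s + 1)*(2*s + 3) - 12*3**(2*s)*(2*s + 3) + 4*(s + 1)*(2*s + 1)*(2*s + 3)*uppergamma(2*s + 1, 1) - 4*(s + 1)*(2*s + 1)*(2*s + 3)*uppergamma(2*s + 1, 2) + (s + 1)*(2*s + 1))/(4*2**(2*s)*(s + 1)*(2*s + 1)*(2*s + 3))
  Re(s) > -3/2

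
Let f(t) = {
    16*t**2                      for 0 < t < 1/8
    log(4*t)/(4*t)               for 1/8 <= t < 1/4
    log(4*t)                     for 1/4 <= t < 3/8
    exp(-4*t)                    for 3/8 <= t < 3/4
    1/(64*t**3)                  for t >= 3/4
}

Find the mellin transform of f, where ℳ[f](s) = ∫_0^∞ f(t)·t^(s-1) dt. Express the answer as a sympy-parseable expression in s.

undo the common scale on t: 4*t**2 on [0, 1/4); log(2*t)/(2*t) on [1/4, 1/2); log(2*t) on [1/2, 3/4); …
the common scale on t comes off first: t**2 on [0, 1/2); log(t)/t on [1/2, 1); log(t) on [1, 3/2); …
the 5 pieces separated at 1/8, 1/4, 3/8, 3/4 each add one integral
on [0, 1/8) integrate f = 16*t**2 against the kernel
between 1/8 and 1/4 the integrand is log(4*t)/(4*t)·t^(s-1)
over [1/4, 3/8), the kernel integral of log(4*t) enters the sum
segment 3/8 to 3/4 holds exp(-4*t); add its integral
for t in [3/4, ∞): the term is ∫ 1/(64*t**3)·t^(s-1)

(108*2**s*s**2*(s - 3)*(s + 2)*(s**2 - 2*s + 1)*uppergamma(s, 3/2) - 108*2**s*s**2*(s - 3)*(s + 2)*(s**2 - 2*s + 1)*uppergamma(s, 3) - 108*2**s*s**2*(s - 3)*(s + 2) + 108*2**s*(s - 3)*(s + 2)*(s**2 - 2*s + 1) - 108*3**s*s*(s - 3)*(s + 2)*(s**2 - 2*s + 1)*log(2) + 108*3**s*s*(s - 3)*(s + 2)*(s**2 - 2*s + 1)*log(3) - 108*3**s*(s - 3)*(s + 2)*(s**2 - 2*s + 1) - 4*6**s*s**2*(s + 2)*(s**2 - 2*s + 1) + 216*s**3*(s - 3)*(s + 2)*log(2) - 216*s**2*(s - 3)*(s + 2)*log(2) + 216*s**2*(s - 3)*(s + 2) + 27*s**2*(s - 3)*(s**2 - 2*s + 1))/(108*2**(3*s)*s**2*(s - 3)*(s + 2)*(s**2 - 2*s + 1))
  -2 < Re(s) < 3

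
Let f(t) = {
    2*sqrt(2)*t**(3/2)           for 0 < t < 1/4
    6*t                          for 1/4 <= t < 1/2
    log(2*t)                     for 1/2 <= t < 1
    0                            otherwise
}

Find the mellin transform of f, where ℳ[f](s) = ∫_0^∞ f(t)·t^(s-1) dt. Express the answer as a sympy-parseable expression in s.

(-2*2**(2*s)*(s + 1)*(2*s + 3) + 6*2**s*s**2*(2*s + 3) + 2*2**s*(s + 1)*(2*s + 3) + 4**s*s*(s + 1)*(2*s + 3)*log(4) + sqrt(2)*s**2*(s + 1) - 3*s**2*(2*s + 3))/(2*2**(2*s)*s**2*(s + 1)*(2*s + 3))
  Re(s) > -3/2

invert the common scale on t to get t**(3/2) on [0, 1/2); 3*t on [1/2, 1); log(t) on [1, 2)
summing 3 kernel integrals split by 1/4, 1/2 yields ℳ[f](s)
over [0, 1/4), the kernel integral of 2*sqrt(2)*t**(3/2) enters the sum
piece [1/4, 1/2): integrate 6*t against the kernel
for t in [1/2, 1): the term is ∫ log(2*t)·t^(s-1)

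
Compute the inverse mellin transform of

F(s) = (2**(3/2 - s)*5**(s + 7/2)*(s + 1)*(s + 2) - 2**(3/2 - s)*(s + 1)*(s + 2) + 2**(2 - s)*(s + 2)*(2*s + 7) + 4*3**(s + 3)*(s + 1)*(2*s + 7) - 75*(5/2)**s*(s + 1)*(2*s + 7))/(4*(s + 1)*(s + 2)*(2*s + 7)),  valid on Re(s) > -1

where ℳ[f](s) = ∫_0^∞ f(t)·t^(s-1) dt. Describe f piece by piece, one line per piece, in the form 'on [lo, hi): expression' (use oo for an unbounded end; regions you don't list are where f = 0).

slice at 1/2, 5/2, transform all 3 pieces, and sum them
segment [0, 1/2) carries 2*t; integrate it
for t in [1/2, 5/2): the term is ∫ 4*t**(7/2)·t^(s-1)
on [5/2, 3) integrate f = 3*t**2 against the kernel

on [0, 1/2): 2*t
on [1/2, 5/2): 4*t**(7/2)
on [5/2, 3): 3*t**2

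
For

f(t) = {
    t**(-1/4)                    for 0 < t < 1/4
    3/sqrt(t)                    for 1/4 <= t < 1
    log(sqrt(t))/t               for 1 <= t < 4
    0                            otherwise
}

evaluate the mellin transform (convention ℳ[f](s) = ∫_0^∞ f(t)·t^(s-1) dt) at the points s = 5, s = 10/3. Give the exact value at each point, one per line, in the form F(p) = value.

F(5) = -5609/768 + sqrt(2)/4864 + 64*log(2)
F(10/3) = -72*2**(2/3)/49 - 9*2**(1/3)/544 + 3*2**(5/6)/1184 + 1917/1666 + 48*2**(2/3)*log(2)/7

back out the shared t-power: t**(3/4) on [0, 1/4); 3*sqrt(t) on [1/4, 1); log(sqrt(t)) on [1, 4)
back out the power substitution: t**(3/2) on [0, 1/2); 3*t on [1/2, 1); log(t) on [1, 2)
along the cuts 1/4, 1, ℳ[f](s) splits into 3 integrals
on [0, 1/4) integrate f = t**(-1/4) against the kernel
segment [1/4, 1) carries 3/sqrt(t); integrate it
on [1, 4): add ∫ log(sqrt(t))/t·t^(s-1) dt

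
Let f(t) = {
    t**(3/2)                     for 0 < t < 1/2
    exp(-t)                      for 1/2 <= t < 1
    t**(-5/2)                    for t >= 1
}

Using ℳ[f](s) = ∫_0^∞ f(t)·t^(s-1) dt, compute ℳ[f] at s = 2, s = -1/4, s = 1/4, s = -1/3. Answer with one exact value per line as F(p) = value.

the 3 pieces separated at 1/2, 1 each add one integral
for t in [0, 1/2): the term is ∫ t**(3/2)·t^(s-1)
segment [1/2, 1) carries exp(-t); integrate it
segment [1, ∞) carries t**(-5/2); integrate it

F(2) = -2*exp(-1) + sqrt(2)/56 + 3*exp(-1/2)/2 + 2
F(-1/4) = -uppergamma(-1/4, 1) + 2**(3/4)/5 + 4/11 + uppergamma(-1/4, 1/2)
F(1/4) = -uppergamma(1/4, 1) + 2**(1/4)/7 + 4/9 + uppergamma(1/4, 1/2)
F(-1/3) = -uppergamma(-1/3, 1) + 6/17 + 3*2**(5/6)/14 + uppergamma(-1/3, 1/2)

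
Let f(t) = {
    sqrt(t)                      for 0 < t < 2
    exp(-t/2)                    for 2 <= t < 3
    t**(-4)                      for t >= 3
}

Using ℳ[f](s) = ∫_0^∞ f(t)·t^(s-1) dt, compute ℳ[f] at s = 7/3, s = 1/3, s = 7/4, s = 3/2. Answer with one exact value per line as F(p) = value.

F(7/3) = -4*2**(1/3)*uppergamma(7/3, 3/2) + 3**(1/3)/15 + 24*2**(5/6)/17 + 4*2**(1/3)*uppergamma(7/3, 1)
F(1/3) = -2**(1/3)*uppergamma(1/3, 3/2) + 3**(1/3)/297 + 2**(1/3)*uppergamma(1/3, 1) + 6*2**(5/6)/5
F(7/4) = -2*2**(3/4)*uppergamma(7/4, 3/2) + 4*3**(3/4)/243 + 2*2**(3/4)*uppergamma(7/4, 1) + 16*2**(1/4)/9
F(3/2) = -2*sqrt(3)*exp(-3/2) - sqrt(2)*sqrt(pi)*erfc(sqrt(6)/2) + 2*sqrt(3)/135 + sqrt(2)*sqrt(pi)*erfc(1) + 2*sqrt(2)*exp(-1) + 2

cuts at 2, 3: linearity sums the 3 kernel integrals
segment [0, 2) carries sqrt(t); integrate it
piece [2, 3): integrate exp(-t/2) against the kernel
over [3, ∞), the kernel integral of t**(-4) enters the sum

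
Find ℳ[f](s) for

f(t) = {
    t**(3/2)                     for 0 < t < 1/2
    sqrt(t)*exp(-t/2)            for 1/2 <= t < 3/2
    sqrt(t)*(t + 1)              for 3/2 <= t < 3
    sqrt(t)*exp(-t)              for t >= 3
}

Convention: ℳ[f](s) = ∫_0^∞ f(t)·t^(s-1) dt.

reversing the shared t-power: t on [0, 1/2); exp(-t/2) on [1/2, 3/2); t + 1 on [3/2, 3); …
along the cuts 1/2, 3/2, 3, ℳ[f](s) splits into 4 integrals
∫ over [0, 1/2) of t**(3/2)·t^(s-1) joins the sum
segment 1/2 to 3/2 holds sqrt(t)*exp(-t/2); add its integral
∫ sqrt(t)*(t + 1)·t^(s-1) over [3/2, 3)
segment 3 to ∞ holds sqrt(t)*exp(-t); add its integral

2**(-s - 1/2)*(2**(s + 1/2)*(2*s + 1)*(2*s + 3)*uppergamma(s + 1/2, 3) + 2**(2*s + 1)*(2*s + 1)*(2*s + 3)*uppergamma(s + 1/2, 1/4) - 2**(2*s + 1)*(2*s + 1)*(2*s + 3)*uppergamma(s + 1/2, 3/4) + 3**(s + 1/2)*(-10*s - 5) - 4*3**(s + 1/2) + 6**(s + 1/2)*(16*s + 8) + 4*6**(s + 1/2) + 2*s + 1)/((2*s + 1)*(2*s + 3))
  Re(s) > -3/2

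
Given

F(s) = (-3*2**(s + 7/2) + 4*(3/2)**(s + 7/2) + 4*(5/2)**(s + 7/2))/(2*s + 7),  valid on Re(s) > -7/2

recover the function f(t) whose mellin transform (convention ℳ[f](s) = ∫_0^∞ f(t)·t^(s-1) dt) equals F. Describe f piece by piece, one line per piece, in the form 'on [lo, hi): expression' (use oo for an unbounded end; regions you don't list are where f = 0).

slice at 3/2, 2, transform all 3 pieces, and sum them
segment 0 to 3/2 holds 5*t**(7/2)/2; add its integral
[3/2, 2) adds the kernel integral of t**(7/2)/2
on [2, 5/2) integrate f = 2*t**(7/2) against the kernel

on [0, 3/2): 5*t**(7/2)/2
on [3/2, 2): t**(7/2)/2
on [2, 5/2): 2*t**(7/2)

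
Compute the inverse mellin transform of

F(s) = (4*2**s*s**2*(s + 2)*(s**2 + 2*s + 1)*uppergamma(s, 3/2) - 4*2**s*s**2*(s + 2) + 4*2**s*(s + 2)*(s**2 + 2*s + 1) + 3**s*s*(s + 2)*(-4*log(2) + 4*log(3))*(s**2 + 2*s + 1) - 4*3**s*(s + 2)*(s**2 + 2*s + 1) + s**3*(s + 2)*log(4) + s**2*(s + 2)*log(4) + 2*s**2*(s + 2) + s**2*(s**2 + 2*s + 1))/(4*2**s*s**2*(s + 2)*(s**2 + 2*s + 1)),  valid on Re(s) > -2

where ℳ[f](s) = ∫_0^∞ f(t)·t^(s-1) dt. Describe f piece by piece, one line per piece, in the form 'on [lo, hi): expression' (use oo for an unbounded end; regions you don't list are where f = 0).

on [0, 1/2): t**2
on [1/2, 1): t*log(t)
on [1, 3/2): log(t)
on [3/2, oo): exp(-t)

breakpoints 1/2, 1, 3/2: one integral from each of the 4 segments
segment 0 to 1/2 holds t**2; add its integral
on [1/2, 1): add ∫ t*log(t)·t^(s-1) dt
[1, 3/2) adds the kernel integral of log(t)
for t in [3/2, ∞): the term is ∫ exp(-t)·t^(s-1)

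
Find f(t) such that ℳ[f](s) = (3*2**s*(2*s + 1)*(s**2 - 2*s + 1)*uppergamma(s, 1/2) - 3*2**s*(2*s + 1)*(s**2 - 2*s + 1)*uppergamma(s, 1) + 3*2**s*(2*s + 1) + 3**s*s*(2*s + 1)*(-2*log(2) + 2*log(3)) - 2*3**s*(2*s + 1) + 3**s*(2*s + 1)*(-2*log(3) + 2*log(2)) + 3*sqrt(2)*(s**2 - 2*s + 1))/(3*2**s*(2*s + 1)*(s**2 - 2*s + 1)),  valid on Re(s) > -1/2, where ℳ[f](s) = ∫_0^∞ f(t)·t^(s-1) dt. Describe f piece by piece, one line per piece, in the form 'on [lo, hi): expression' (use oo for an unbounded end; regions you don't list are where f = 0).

decompose at 1/2, 1; ℳ[f](s) sums the 3 pieces' integrals
the [0, 1/2) slice contributes ∫ sqrt(t)·t^(s-1) dt
piece [1/2, 1): integrate exp(-t) against the kernel
the [1, 3/2) slice contributes ∫ log(t)/t·t^(s-1) dt

on [0, 1/2): sqrt(t)
on [1/2, 1): exp(-t)
on [1, 3/2): log(t)/t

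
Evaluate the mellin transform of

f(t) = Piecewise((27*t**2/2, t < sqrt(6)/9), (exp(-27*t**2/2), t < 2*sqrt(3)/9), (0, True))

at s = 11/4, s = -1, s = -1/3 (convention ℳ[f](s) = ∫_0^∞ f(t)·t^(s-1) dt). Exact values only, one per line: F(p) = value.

the common scale on t comes off first: 3*t**2/2 on [0, sqrt(6)/3); exp(-3*t**2/2) on [sqrt(6)/3, 2*sqrt(3)/3)
undo the power substitution: 3*t/2 on [0, 2/3); exp(-3*t/2) on [2/3, 4/3)
the common scale on t comes off first: t on [0, 1); exp(-t) on [1, 2)
slice at sqrt(6)/9, transform all 2 pieces, and sum them
∫ 27*t**2/2·t^(s-1) over [0, sqrt(6)/9)
for t in [sqrt(6)/9, 2*sqrt(3)/9): the term is ∫ exp(-27*t**2/2)·t^(s-1)

F(11/4) = 17496**(1/8)*(-19*uppergamma(11/8, 2) + 8 + 19*uppergamma(11/8, 1))/4617
F(-1) = 3*sqrt(6)*(-sqrt(2) + 2*E + 2*(-sqrt(pi)*erfc(1) + sqrt(pi)*erfc(sqrt(2)) + 1)*exp(2))*exp(-2)/4
F(-1/3) = 2**(5/6)*sqrt(3)*(-5*uppergamma(-1/6, 2) + 5*uppergamma(-1/6, 1) + 6)/20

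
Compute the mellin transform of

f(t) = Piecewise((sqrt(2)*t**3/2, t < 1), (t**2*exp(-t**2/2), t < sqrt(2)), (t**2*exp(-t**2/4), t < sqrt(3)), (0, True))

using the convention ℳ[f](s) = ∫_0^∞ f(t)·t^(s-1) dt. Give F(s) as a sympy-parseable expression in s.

(2**(s/2 + 1)*(s + 3)*uppergamma(s/2 + 1, 1/2) - 2**(s/2 + 1)*(s + 3)*uppergamma(s/2 + 1, 1) + 2**(s + 2)*(s + 3)*uppergamma(s/2 + 1, 1/2) - 2**(s + 2)*(s + 3)*uppergamma(s/2 + 1, 3/4) + sqrt(2))/(2*(s + 3))
  Re(s) > -3

invert the shared t-power to get sqrt(2)*t/2 on [0, 1); exp(-t**2/2) on [1, sqrt(2)); exp(-t**2/4) on [sqrt(2), sqrt(3))
invert the power substitution to get sqrt(2)*sqrt(t)/2 on [0, 1); exp(-t/2) on [1, 2); exp(-t/4) on [2, 3)
back out the common scale on t: sqrt(t) on [0, 1/2); exp(-t) on [1/2, 1); exp(-t/2) on [1, 3/2)
treat the 3 regions marked off by 1, sqrt(2) separately and sum
segment 0 to 1 holds sqrt(2)*t**3/2; add its integral
piece [1, sqrt(2)): integrate t**2*exp(-t**2/2) against the kernel
for t in [sqrt(2), sqrt(3)): the term is ∫ t**2*exp(-t**2/4)·t^(s-1)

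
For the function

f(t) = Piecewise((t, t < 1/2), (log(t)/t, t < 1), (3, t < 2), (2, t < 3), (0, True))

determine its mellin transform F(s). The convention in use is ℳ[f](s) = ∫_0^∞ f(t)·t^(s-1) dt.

integrate the 4 segments split at 1/2, 1, 2, then add the results
between 0 and 1/2 the integrand is t·t^(s-1)
the [1/2, 1) slice contributes ∫ log(t)/t·t^(s-1) dt
between 1 and 2 the integrand is 3·t^(s-1)
on [2, 3): add ∫ 2·t^(s-1) dt

(2*2**(2*s)*(s + 1)*(s**2 - 2*s + 1) - 2*2**s*s*(s + 1) - 6*2**s*(s + 1)*(s**2 - 2*s + 1) + 4*6**s*(s + 1)*(s**2 - 2*s + 1) + 4*s**2*(s + 1)*log(2) - 4*s*(s + 1)*log(2) + 4*s*(s + 1) + s*(s**2 - 2*s + 1))/(2*2**s*s*(s + 1)*(s**2 - 2*s + 1))
  Re(s) > -1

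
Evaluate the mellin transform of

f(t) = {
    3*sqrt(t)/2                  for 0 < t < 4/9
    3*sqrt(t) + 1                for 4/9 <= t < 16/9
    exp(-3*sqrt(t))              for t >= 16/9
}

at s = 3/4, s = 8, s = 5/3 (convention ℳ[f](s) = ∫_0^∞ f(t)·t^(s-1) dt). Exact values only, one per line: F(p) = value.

the power substitution comes off first: 3*t/2 on [0, 2/3); 3*t + 1 on [2/3, 4/3); exp(-3*t) on [4/3, ∞)
reversing the common scale on t: t on [0, 1); 2*t + 1 on [1, 2); exp(-2*t) on [2, ∞)
treat the 3 regions marked off by 4/9, 16/9 separately and sum
on [0, 4/9) integrate f = 3*sqrt(t)/2 against the kernel
for t in [4/9, 16/9): the term is ∫ (3*sqrt(t) + 1)·t^(s-1)
over [16/9, ∞), the kernel integral of exp(-3*sqrt(t)) enters the sum

F(3/4) = sqrt(6)*(15*sqrt(2)*(sqrt(pi)*exp(4)*erfc(2) + 4) + 32*(-4 + 17*sqrt(2))*exp(4))*exp(-4)/270
F(8) = 14495424512/243931419 + 142792504045568*exp(-4)/43046721
F(5/3) = 6**(2/3)*(-276*2**(2/3) + 65*2**(1/3)*uppergamma(10/3, 4) + 10176)/5265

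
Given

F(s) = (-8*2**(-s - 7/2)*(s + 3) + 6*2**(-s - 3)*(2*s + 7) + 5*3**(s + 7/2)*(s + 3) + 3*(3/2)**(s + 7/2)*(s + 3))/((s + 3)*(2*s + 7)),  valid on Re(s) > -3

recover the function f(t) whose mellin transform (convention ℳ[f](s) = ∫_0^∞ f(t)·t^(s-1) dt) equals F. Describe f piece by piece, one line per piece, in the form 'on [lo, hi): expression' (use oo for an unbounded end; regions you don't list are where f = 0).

on [0, 1/2): 6*t**3
on [1/2, 3/2): 4*t**(7/2)
on [3/2, 3): 5*t**(7/2)/2

breakpoints 1/2, 3/2: one integral from each of the 3 segments
segment [0, 1/2) carries 6*t**3; integrate it
for t in [1/2, 3/2): the term is ∫ 4*t**(7/2)·t^(s-1)
[3/2, 3) adds the kernel integral of 5*t**(7/2)/2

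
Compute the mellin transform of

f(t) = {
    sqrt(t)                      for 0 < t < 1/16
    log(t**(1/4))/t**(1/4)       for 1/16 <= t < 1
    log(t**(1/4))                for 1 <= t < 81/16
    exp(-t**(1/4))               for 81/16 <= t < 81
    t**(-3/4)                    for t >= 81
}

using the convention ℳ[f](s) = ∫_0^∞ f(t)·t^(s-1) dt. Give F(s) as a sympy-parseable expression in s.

(1728*2**(4*s)*s**2*(4*s - 3)*(4*s + 2)*(16*s**2 - 8*s + 1)*uppergamma(4*s, 3/2) - 1728*2**(4*s)*s**2*(4*s - 3)*(4*s + 2)*(16*s**2 - 8*s + 1)*uppergamma(4*s, 3) - 1728*2**(4*s)*s**2*(4*s - 3)*(4*s + 2) + 108*2**(4*s)*(4*s - 3)*(4*s + 2)*(16*s**2 - 8*s + 1) - 432*3**(4*s)*s*(4*s - 3)*(4*s + 2)*(16*s**2 - 8*s + 1)*log(2) + 432*3**(4*s)*s*(4*s - 3)*(4*s + 2)*(16*s**2 - 8*s + 1)*log(3) - 108*3**(4*s)*(4*s - 3)*(4*s + 2)*(16*s**2 - 8*s + 1) - 64*6**(4*s)*s**2*(4*s + 2)*(16*s**2 - 8*s + 1) + 13824*s**3*(4*s - 3)*(4*s + 2)*log(2) - 3456*s**2*(4*s - 3)*(4*s + 2)*log(2) + 3456*s**2*(4*s - 3)*(4*s + 2) + 432*s**2*(4*s - 3)*(16*s**2 - 8*s + 1))/(432*2**(4*s)*s**2*(4*s - 3)*(4*s + 2)*(16*s**2 - 8*s + 1))
  -1/2 < Re(s) < 3/4

the power substitution comes off first: t on [0, 1/4); log(sqrt(t))/sqrt(t) on [1/4, 1); log(sqrt(t)) on [1, 9/4); …
invert the power substitution to get t**2 on [0, 1/2); log(t)/t on [1/2, 1); log(t) on [1, 3/2); …
cuts at 1/16, 1, 81/16, 81: linearity sums the 5 kernel integrals
segment [0, 1/16) carries sqrt(t); integrate it
over [1/16, 1), the kernel integral of log(t**(1/4))/t**(1/4) enters the sum
over [1, 81/16), the kernel integral of log(t**(1/4)) enters the sum
over [81/16, 81), the kernel integral of exp(-t**(1/4)) enters the sum
on [81, ∞) integrate f = t**(-3/4) against the kernel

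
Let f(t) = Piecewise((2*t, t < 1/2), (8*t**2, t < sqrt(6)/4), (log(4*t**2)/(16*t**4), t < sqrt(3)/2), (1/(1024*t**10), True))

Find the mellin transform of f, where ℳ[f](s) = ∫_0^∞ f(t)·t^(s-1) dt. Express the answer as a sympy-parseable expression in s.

2**(1 - s/2)*(324*2**(s/2 - 1)*(s/2 - 5)*(s/2 + 1)*(-s + (s/2 - 1)**2 + 3) - 324*2**(s/2 - 1)*(s/2 - 5)*(s + 1)*(-s + (s/2 - 1)**2 + 3) - 108*3**(s/2 - 1)*(s/2 - 5)*(s/2 - 1)*(s/2 + 1)*(s + 1)*log(3) + 108*3**(s/2 - 1)*(s/2 - 5)*(s/2 - 1)*(s/2 + 1)*(s + 1)*log(2) - 108*3**(s/2 - 1)*(s/2 - 5)*(s/2 + 1)*(s + 1)*log(2) + 108*3**(s/2 - 1)*(s/2 - 5)*(s/2 + 1)*(s + 1) + 108*3**(s/2 - 1)*(s/2 - 5)*(s/2 + 1)*(s + 1)*log(3) + 729*3**(s/2 - 1)*(s/2 - 5)*(s + 1)*(-s + (s/2 - 1)**2 + 3) + 54*6**(s/2 - 1)*(s/2 - 5)*(s/2 - 1)*(s/2 + 1)*(s + 1)*log(3) - 54*6**(s/2 - 1)*(s/2 - 5)*(s/2 + 1)*(s + 1)*log(3) - 54*6**(s/2 - 1)*(s/2 - 5)*(s/2 + 1)*(s + 1) - 2*6**(s/2 - 1)*(s/2 + 1)*(s + 1)*(-s + (s/2 - 1)**2 + 3))/(324*2**s*(s/2 - 5)*(s/2 + 1)*(s + 1)*(-s + (s/2 - 1)**2 + 3))
  -1 < Re(s) < 10

back out the common scale on t: t on [0, 1); 2*t**2 on [1, sqrt(6)/2); log(t**2)/t**4 on [sqrt(6)/2, sqrt(3)); …
the power substitution comes off first: sqrt(t) on [0, 1); 2*t on [1, 3/2); log(t)/t**2 on [3/2, 3); …
undo the shared t-power: t**(3/2) on [0, 1); 2*t**2 on [1, 3/2); log(t)/t on [3/2, 3); …
linearity at 1/2, sqrt(6)/4, sqrt(3)/2 turns ℳ[f](s) into 4 summed integrals
∫ over [0, 1/2) of 2*t·t^(s-1) joins the sum
∫ 8*t**2·t^(s-1) over [1/2, sqrt(6)/4)
piece [sqrt(6)/4, sqrt(3)/2): integrate log(4*t**2)/(16*t**4) against the kernel
[sqrt(3)/2, ∞) adds the kernel integral of 1/(1024*t**10)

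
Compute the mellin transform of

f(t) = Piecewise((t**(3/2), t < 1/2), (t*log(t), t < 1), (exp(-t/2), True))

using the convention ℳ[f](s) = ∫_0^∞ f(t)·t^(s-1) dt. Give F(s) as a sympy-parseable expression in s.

the 3 pieces separated at 1/2, 1 each add one integral
on [0, 1/2): add ∫ t**(3/2)·t^(s-1) dt
on [1/2, 1) integrate f = t*log(t) against the kernel
over [1, ∞), the kernel integral of exp(-t/2) enters the sum

(2*2**(2*s)*(2*s + 3)*(s**2 + 2*s + 1)*uppergamma(s, 1/2) - 2*2**s*(2*s + 3) + s*(2*s + 3)*log(2) + 2*s + (2*s + 3)*log(2) + sqrt(2)*(s**2 + 2*s + 1) + 3)/(2*2**s*(2*s + 3)*(s**2 + 2*s + 1))
  Re(s) > -3/2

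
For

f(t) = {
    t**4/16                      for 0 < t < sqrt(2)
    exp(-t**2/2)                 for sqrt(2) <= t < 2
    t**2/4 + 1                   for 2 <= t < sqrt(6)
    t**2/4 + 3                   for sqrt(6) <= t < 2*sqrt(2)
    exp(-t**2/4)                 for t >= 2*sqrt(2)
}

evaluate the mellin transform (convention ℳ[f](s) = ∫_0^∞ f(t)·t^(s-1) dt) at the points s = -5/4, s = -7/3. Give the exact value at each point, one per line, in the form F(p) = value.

F(-5/4) = 2**(3/8)*(-176*2**(3/8) - 330*uppergamma(-5/8, 2) + 165*2**(3/8)*uppergamma(-5/8, 2) + 330*uppergamma(-5/8, 1) + 60 + 44*2**(3/4) + 352*3**(3/8))/1320
F(-7/3) = 2**(5/6)*(-765*2**(2/3) - 420*uppergamma(-7/6, 2) + 105*2**(5/6)*uppergamma(-7/6, 2) + 420*uppergamma(-7/6, 1) + 126 + 80*3**(5/6) + 720*2**(5/6))/3360

back out the common scale on t: t**4 on [0, sqrt(2)/2); exp(-2*t**2) on [sqrt(2)/2, 1); t**2 + 1 on [1, sqrt(6)/2); …
the power substitution comes off first: t**2 on [0, 1/2); exp(-2*t) on [1/2, 1); t + 1 on [1, 3/2); …
decompose at sqrt(2), 2, sqrt(6), 2*sqrt(2); ℳ[f](s) sums the 5 pieces' integrals
over [0, sqrt(2)), the kernel integral of t**4/16 enters the sum
∫ exp(-t**2/2)·t^(s-1) over [sqrt(2), 2)
segment 2 to sqrt(6) holds (t**2/4 + 1); add its integral
∫ over [sqrt(6), 2*sqrt(2)) of (t**2/4 + 3)·t^(s-1) joins the sum
[2*sqrt(2), ∞) adds the kernel integral of exp(-t**2/4)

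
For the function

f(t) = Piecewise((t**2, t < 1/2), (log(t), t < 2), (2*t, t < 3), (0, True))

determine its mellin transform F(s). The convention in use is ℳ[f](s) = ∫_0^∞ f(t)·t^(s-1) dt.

(-16*2**(2*s)*s**2*(s + 2) + 4*2**(2*s)*s*(s + 1)*(s + 2)*log(2) - 4*2**(2*s)*(s + 1)*(s + 2) + 24*6**s*s**2*(s + 2) + s**2*(s + 1) + 4*s*(s + 1)*(s + 2)*log(2) + 4*(s + 1)*(s + 2))/(4*2**s*s**2*(s + 1)*(s + 2))
  Re(s) > -2

integrate the 3 segments split at 1/2, 2, then add the results
on [0, 1/2): add ∫ t**2·t^(s-1) dt
for t in [1/2, 2): the term is ∫ log(t)·t^(s-1)
the [2, 3) slice contributes ∫ 2*t·t^(s-1) dt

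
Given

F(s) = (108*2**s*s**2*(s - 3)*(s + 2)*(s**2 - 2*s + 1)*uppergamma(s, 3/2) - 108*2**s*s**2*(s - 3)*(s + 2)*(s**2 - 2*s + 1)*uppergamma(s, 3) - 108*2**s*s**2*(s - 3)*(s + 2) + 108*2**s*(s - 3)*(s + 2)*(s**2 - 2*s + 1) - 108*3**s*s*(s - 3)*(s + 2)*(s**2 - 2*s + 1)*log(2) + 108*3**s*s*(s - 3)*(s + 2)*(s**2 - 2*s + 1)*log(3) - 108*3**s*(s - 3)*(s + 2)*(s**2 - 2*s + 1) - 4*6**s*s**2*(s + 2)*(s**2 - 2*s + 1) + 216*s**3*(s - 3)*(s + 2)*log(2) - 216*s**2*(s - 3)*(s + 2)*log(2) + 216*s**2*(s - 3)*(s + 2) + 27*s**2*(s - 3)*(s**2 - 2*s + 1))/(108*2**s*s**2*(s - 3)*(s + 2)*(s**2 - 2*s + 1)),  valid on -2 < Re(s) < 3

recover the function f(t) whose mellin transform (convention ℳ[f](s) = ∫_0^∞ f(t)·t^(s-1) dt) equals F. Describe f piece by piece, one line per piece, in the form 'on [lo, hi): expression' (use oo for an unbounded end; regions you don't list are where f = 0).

slice at 1/2, 1, 3/2, 3, transform all 5 pieces, and sum them
on [0, 1/2): add ∫ t**2·t^(s-1) dt
on [1/2, 1): add ∫ log(t)/t·t^(s-1) dt
on [1, 3/2): add ∫ log(t)·t^(s-1) dt
piece [3/2, 3): integrate exp(-t) against the kernel
on [3, ∞) integrate f = t**(-3) against the kernel

on [0, 1/2): t**2
on [1/2, 1): log(t)/t
on [1, 3/2): log(t)
on [3/2, 3): exp(-t)
on [3, oo): t**(-3)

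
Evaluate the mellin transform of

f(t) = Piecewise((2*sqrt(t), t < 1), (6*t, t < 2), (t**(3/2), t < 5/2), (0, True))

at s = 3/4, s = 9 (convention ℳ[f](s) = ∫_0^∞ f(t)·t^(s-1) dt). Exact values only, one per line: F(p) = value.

F(3/4) = -16*2**(1/4)/9 - 64/35 + 25*2**(3/4)*5**(1/4)/18 + 48*2**(3/4)/7
F(9) = -2048*sqrt(2)/21 + 58331/95 + 9765625*sqrt(10)/21504

f breaks at 1, 2 into 3 integrals to sum
between 0 and 1 the integrand is 2*sqrt(t)·t^(s-1)
∫ 6*t·t^(s-1) over [1, 2)
[2, 5/2) adds the kernel integral of t**(3/2)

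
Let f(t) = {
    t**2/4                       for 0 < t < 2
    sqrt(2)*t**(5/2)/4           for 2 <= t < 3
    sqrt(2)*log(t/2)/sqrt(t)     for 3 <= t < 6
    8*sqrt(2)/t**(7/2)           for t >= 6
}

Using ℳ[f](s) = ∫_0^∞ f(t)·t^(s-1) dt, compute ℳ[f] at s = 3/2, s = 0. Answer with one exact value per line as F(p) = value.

peel off the common scale on t: t**2 on [0, 1); 2*t**(5/2) on [1, 3/2); log(t)/sqrt(t) on [3/2, 3); …
invert the shared t-power to get t**(3/2) on [0, 1); 2*t**2 on [1, 3/2); log(t)/t on [3/2, 3); …
breakpoints 2, 3, 6: one integral from each of the 4 segments
for t in [0, 2): the term is ∫ t**2/4·t^(s-1)
[2, 3) adds the kernel integral of sqrt(2)*t**(5/2)/4
piece [3, 6): integrate sqrt(2)*log(t/2)/sqrt(t) against the kernel
the [6, ∞) slice contributes ∫ 8*sqrt(2)/t**(7/2)·t^(s-1) dt

F(3/2) = sqrt(2)*(1759 + 3024*log(2) + 3024*log(3))/1008
F(0) = -754*sqrt(3)/567 - 2*sqrt(3)*log(3)/3 - 2*sqrt(6)*log(2)/3 - 3/10 + 2*sqrt(6)*log(3)/3 + 67*sqrt(6)/30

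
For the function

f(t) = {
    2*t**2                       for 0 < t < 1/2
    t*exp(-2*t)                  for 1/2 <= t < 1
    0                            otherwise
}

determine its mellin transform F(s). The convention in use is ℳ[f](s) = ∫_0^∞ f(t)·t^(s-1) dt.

((s + 2)*uppergamma(s + 1, 1) - (s + 2)*uppergamma(s + 1, 2) + 1)/(2*2**s*(s + 2))
  Re(s) > -2

remove the shared t-power first: 2*t**(3/2) on [0, 1/2); sqrt(t)*exp(-2*t) on [1/2, 1)
back out the shared t-power: 2*t on [0, 1/2); exp(-2*t) on [1/2, 1)
undo the common scale on t: t on [0, 1); exp(-t) on [1, 2)
the 2 pieces separated at 1/2 each add one integral
over [0, 1/2), the kernel integral of 2*t**2 enters the sum
segment 1/2 to 1 holds t*exp(-2*t); add its integral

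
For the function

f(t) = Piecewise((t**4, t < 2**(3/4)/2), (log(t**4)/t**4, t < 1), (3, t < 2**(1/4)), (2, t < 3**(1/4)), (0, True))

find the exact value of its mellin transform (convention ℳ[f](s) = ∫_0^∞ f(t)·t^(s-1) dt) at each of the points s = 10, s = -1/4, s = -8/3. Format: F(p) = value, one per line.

F(10) = sqrt(2)*(-2072*sqrt(2) + 420*log(2) + 4357 + 9072*sqrt(6))/10080
F(-1/4) = -8*3**(15/16)/3 - 2*2**(15/16) - 8*2**(1/16)*log(2)/17 + 2498*2**(1/16)/4335 + 3404/289
F(-8/3) = 2**(2/3)*(-100*6**(1/3) - 240*log(2) - 75*2**(2/3) + 444 + 414*2**(1/3))/800

back out the power substitution: t**2 on [0, sqrt(2)/2); log(t**2)/t**2 on [sqrt(2)/2, 1); 3 on [1, sqrt(2)); …
reversing the power substitution: t on [0, 1/2); log(t)/t on [1/2, 1); 3 on [1, 2); …
summing 4 kernel integrals split by 2**(3/4)/2, 1, 2**(1/4) yields ℳ[f](s)
[0, 2**(3/4)/2) adds the kernel integral of t**4
∫ log(t**4)/t**4·t^(s-1) over [2**(3/4)/2, 1)
segment 1 to 2**(1/4) holds 3; add its integral
for t in [2**(1/4), 3**(1/4)): the term is ∫ 2·t^(s-1)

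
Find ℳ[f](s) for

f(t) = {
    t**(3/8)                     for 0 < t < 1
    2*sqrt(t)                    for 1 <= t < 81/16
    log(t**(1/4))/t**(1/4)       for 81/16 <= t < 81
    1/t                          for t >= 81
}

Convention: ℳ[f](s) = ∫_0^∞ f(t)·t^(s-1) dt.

strip the power substitution: t**(3/4) on [0, 1); 2*t on [1, 9/4); log(sqrt(t))/sqrt(t) on [9/4, 9); …
remove the power substitution first: t**(3/2) on [0, 1); 2*t**2 on [1, 3/2); log(t)/t on [3/2, 3); …
breakpoints 1, 81/16, 81: one integral from each of the 4 segments
segment 0 to 1 holds t**(3/8); add its integral
between 1 and 81/16 the integrand is 2*sqrt(t)·t^(s-1)
between 81/16 and 81 the integrand is log(t**(1/4))/t**(1/4)·t^(s-1)
[81, ∞) adds the kernel integral of 1/t

2*(324*2**(4*s)*(4*s - 4)*(4*s + 2)*(16*s**2 - 8*s + 1) - 324*2**(4*s)*(4*s - 4)*(8*s + 3)*(16*s**2 - 8*s + 1) - 432*3**(4*s)*s*(4*s - 4)*(4*s + 2)*(8*s + 3)*log(3) + 432*3**(4*s)*s*(4*s - 4)*(4*s + 2)*(8*s + 3)*log(2) - 108*3**(4*s)*(4*s - 4)*(4*s + 2)*(8*s + 3)*log(2) + 108*3**(4*s)*(4*s - 4)*(4*s + 2)*(8*s + 3) + 108*3**(4*s)*(4*s - 4)*(4*s + 2)*(8*s + 3)*log(3) + 729*3**(4*s)*(4*s - 4)*(8*s + 3)*(16*s**2 - 8*s + 1) + 216*6**(4*s)*s*(4*s - 4)*(4*s + 2)*(8*s + 3)*log(3) - 54*6**(4*s)*(4*s - 4)*(4*s + 2)*(8*s + 3)*log(3) - 54*6**(4*s)*(4*s - 4)*(4*s + 2)*(8*s + 3) - 2*6**(4*s)*(4*s + 2)*(8*s + 3)*(16*s**2 - 8*s + 1))/(81*2**(4*s)*(4*s - 4)*(4*s + 2)*(8*s + 3)*(16*s**2 - 8*s + 1))
  -3/8 < Re(s) < 1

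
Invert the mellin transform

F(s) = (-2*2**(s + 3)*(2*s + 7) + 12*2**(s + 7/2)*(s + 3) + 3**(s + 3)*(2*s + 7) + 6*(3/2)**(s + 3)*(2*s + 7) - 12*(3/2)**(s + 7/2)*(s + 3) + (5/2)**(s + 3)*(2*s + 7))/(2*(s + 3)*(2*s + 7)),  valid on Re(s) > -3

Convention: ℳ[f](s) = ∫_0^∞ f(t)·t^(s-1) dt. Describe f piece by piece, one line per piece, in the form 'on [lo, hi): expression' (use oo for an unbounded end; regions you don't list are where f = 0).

on [0, 3/2): 3*t**3
on [3/2, 2): 3*t**(7/2)
on [2, 5/2): t**3
on [5/2, 3): t**3/2

slice at 3/2, 2, 5/2, transform all 4 pieces, and sum them
on [0, 3/2) integrate f = 3*t**3 against the kernel
piece [3/2, 2): integrate 3*t**(7/2) against the kernel
for t in [2, 5/2): the term is ∫ t**3·t^(s-1)
on [5/2, 3) integrate f = t**3/2 against the kernel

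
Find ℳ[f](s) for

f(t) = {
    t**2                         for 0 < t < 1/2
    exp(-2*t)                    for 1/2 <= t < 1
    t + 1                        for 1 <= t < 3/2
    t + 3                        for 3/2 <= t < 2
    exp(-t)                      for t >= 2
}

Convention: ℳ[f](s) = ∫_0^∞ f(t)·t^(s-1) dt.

treat the 5 regions marked off by 1/2, 1, 3/2, 2 separately and sum
for t in [0, 1/2): the term is ∫ t**2·t^(s-1)
[1/2, 1) adds the kernel integral of exp(-2*t)
between 1 and 3/2 the integrand is (t + 1)·t^(s-1)
on [3/2, 2) integrate f = (t + 3) against the kernel
over [2, ∞), the kernel integral of exp(-t) enters the sum

(20*2**(2*s)*s*(s + 2) + 12*2**(2*s)*(s + 2) + 4*2**s*s*(s + 1)*(s + 2)*uppergamma(s, 2) - 8*2**s*s*(s + 2) - 4*2**s*(s + 2) - 8*3**s*s*(s + 2) - 8*3**s*(s + 2) + 4*s*(s + 1)*(s + 2)*uppergamma(s, 1) - 4*s*(s + 1)*(s + 2)*uppergamma(s, 2) + s*(s + 1))/(4*2**s*s*(s + 1)*(s + 2))
  Re(s) > -2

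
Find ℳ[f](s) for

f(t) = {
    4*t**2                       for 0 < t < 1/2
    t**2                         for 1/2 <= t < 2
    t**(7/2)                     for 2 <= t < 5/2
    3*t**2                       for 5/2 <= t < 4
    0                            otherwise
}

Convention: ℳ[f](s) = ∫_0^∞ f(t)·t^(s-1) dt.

(3*2**(-s - 2)*(2*s + 7) + 2**(s + 2)*(2*s + 7) - 2*2**(s + 7/2)*(s + 2) + 3*4**(s + 2)*(2*s + 7) - 3*(5/2)**(s + 2)*(2*s + 7) + 2*(5/2)**(s + 7/2)*(s + 2))/((s + 2)*(2*s + 7))
  Re(s) > -2

linearity at 1/2, 2, 5/2 turns ℳ[f](s) into 4 summed integrals
[0, 1/2) adds the kernel integral of 4*t**2
piece [1/2, 2): integrate t**2 against the kernel
[2, 5/2) adds the kernel integral of t**(7/2)
[5/2, 4) adds the kernel integral of 3*t**2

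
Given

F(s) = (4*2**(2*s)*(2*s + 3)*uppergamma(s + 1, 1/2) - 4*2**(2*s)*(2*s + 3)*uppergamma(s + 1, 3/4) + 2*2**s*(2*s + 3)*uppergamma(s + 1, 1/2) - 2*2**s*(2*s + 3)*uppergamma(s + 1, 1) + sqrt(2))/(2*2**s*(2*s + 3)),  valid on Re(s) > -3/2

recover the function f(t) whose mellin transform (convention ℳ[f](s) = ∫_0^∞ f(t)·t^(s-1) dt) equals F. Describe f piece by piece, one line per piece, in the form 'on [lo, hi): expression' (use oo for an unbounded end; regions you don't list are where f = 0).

on [0, 1/2): t**(3/2)
on [1/2, 1): t*exp(-t)
on [1, 3/2): t*exp(-t/2)

strip the shared t-power: sqrt(t) on [0, 1/2); exp(-t) on [1/2, 1); exp(-t/2) on [1, 3/2)
treat the 3 regions marked off by 1/2, 1 separately and sum
∫ over [0, 1/2) of t**(3/2)·t^(s-1) joins the sum
[1/2, 1) adds the kernel integral of t*exp(-t)
segment 1 to 3/2 holds t*exp(-t/2); add its integral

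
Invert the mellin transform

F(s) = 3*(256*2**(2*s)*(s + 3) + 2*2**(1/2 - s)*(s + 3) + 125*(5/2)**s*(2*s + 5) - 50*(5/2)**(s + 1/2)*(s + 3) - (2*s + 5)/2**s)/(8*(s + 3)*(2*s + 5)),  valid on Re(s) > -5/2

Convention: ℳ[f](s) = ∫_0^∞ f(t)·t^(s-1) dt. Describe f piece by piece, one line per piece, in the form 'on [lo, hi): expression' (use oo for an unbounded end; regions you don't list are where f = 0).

on [0, 1/2): 3*t**(5/2)
on [1/2, 5/2): 3*t**3
on [5/2, 4): 3*t**(5/2)/2

slice at 1/2, 5/2, transform all 3 pieces, and sum them
on [0, 1/2) integrate f = 3*t**(5/2) against the kernel
over [1/2, 5/2), the kernel integral of 3*t**3 enters the sum
segment [5/2, 4) carries 3*t**(5/2)/2; integrate it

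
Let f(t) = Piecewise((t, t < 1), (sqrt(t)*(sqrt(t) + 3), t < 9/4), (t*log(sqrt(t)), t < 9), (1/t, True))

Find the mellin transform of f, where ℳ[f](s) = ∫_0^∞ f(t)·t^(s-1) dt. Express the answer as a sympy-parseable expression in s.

invert the shared t-power to get sqrt(t) on [0, 1); sqrt(t) + 3 on [1, 9/4); sqrt(t)*log(sqrt(t)) on [9/4, 9); …
peel off the power substitution: t on [0, 1); t + 3 on [1, 3/2); t*log(t) on [3/2, 3); …
slice at 1, 9/4, 9, transform all 4 pieces, and sum them
for t in [0, 1): the term is ∫ t·t^(s-1)
between 1 and 9/4 the integrand is sqrt(t)*(sqrt(t) + 3)·t^(s-1)
[9/4, 9) adds the kernel integral of t*log(sqrt(t))
segment 9 to ∞ holds 1/t; add its integral

2**(-2*s - 1)*(-324*2**(2*s + 1)*(s + 1/2)*(2*s - 2)*(4*s + 4*(s + 1/2)**2 + 3) - 162*2**(2*s + 1)*(2*s - 2)*(4*s + 4*(s + 1/2)**2 + 3) - 324*3**(2*s + 1)*(s + 1/2)**2*(2*s - 2)*(2*s + 2)*log(3) + 324*3**(2*s + 1)*(s + 1/2)**2*(2*s - 2)*(2*s + 2)*log(2) - 162*3**(2*s + 1)*(s + 1/2)*(2*s - 2)*(2*s + 2)*log(3) + 162*3**(2*s + 1)*(s + 1/2)*(2*s - 2)*(2*s + 2)*log(2) + 162*3**(2*s + 1)*(s + 1/2)*(2*s - 2)*(2*s + 2) + 486*3**(2*s + 1)*(s + 1/2)*(2*s - 2)*(4*s + 4*(s + 1/2)**2 + 3) + 162*3**(2*s + 1)*(2*s - 2)*(4*s + 4*(s + 1/2)**2 + 3) + 648*6**(2*s + 1)*(s + 1/2)**2*(2*s - 2)*(2*s + 2)*log(3) - 324*6**(2*s + 1)*(s + 1/2)*(2*s - 2)*(2*s + 2) + 324*6**(2*s + 1)*(s + 1/2)*(2*s - 2)*(2*s + 2)*log(3) - 4*6**(2*s + 1)*(s + 1/2)*(2*s + 2)*(4*s + 4*(s + 1/2)**2 + 3))/(54*(s + 1/2)*(2*s - 2)*(2*s + 2)*(4*s + 4*(s + 1/2)**2 + 3))
  -1 < Re(s) < 1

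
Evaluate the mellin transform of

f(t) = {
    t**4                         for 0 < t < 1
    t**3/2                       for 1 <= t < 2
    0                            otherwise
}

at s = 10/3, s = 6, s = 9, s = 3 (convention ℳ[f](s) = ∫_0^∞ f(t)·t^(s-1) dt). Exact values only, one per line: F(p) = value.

F(10/3) = 12/209 + 96*2**(1/3)/19
F(6) = 1282/45
F(9) = 17753/104
F(3) = 151/28

strip the shared t-power: t**2 on [0, 1); t/2 on [1, 2)
the shared t-power comes off first: t on [0, 1); 1/2 on [1, 2)
slice at 1, transform all 2 pieces, and sum them
between 0 and 1 the integrand is t**4·t^(s-1)
on [1, 2): add ∫ t**3/2·t^(s-1) dt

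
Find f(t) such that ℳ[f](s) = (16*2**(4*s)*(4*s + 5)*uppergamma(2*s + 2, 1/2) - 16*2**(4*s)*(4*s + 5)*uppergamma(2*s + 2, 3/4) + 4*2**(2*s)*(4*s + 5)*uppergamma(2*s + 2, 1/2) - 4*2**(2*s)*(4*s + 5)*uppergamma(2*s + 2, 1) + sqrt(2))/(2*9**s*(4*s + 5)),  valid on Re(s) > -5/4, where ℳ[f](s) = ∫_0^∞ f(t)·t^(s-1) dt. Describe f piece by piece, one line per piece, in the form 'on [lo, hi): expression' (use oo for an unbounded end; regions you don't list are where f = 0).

on [0, 1/9): 9*sqrt(6)*t**(5/4)/8
on [1/9, 4/9): 9*t*exp(-3*sqrt(t)/2)/4
on [4/9, 1): 9*t*exp(-3*sqrt(t)/4)/4

peel off the power substitution: 9*sqrt(6)*t**(5/2)/8 on [0, 1/3); 9*t**2*exp(-3*t/2)/4 on [1/3, 2/3); 9*t**2*exp(-3*t/4)/4 on [2/3, 1)
peel off the common scale on t: t**(5/2) on [0, 1/2); t**2*exp(-t) on [1/2, 1); t**2*exp(-t/2) on [1, 3/2)
back out the shared t-power: sqrt(t) on [0, 1/2); exp(-t) on [1/2, 1); exp(-t/2) on [1, 3/2)
f breaks at 1/9, 4/9 into 3 integrals to sum
the [0, 1/9) slice contributes ∫ 9*sqrt(6)*t**(5/4)/8·t^(s-1) dt
[1/9, 4/9) adds the kernel integral of 9*t*exp(-3*sqrt(t)/2)/4
segment 4/9 to 1 holds 9*t*exp(-3*sqrt(t)/4)/4; add its integral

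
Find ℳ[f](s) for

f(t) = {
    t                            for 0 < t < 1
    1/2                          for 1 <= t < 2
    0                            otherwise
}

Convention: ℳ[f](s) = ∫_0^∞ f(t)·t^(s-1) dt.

slice at 1, transform all 2 pieces, and sum them
piece [0, 1): integrate t against the kernel
the [1, 2) slice contributes ∫ 1/2·t^(s-1) dt

(2**s*(s + 1) + s - 1)/(2*s*(s + 1))
  Re(s) > -1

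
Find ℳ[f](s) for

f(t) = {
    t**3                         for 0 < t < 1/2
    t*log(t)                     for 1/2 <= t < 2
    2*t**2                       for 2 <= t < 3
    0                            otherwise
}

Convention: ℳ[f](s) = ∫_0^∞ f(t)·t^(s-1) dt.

(-64*2**(2*s)*(s + 1)**2*(s + 3) + 16*2**(2*s)*(s + 1)*(s + 2)*(s + 3)*log(2) - 16*2**(2*s)*(s + 2)*(s + 3) + 144*6**s*(s + 1)**2*(s + 3) + (s + 1)**2*(s + 2) + 4*(s + 1)*(s + 2)*(s + 3)*log(2) + 4*(s + 2)*(s + 3))/(8*2**s*(s + 1)**2*(s + 2)*(s + 3))
  Re(s) > -3

the shared t-power comes off first: t**2 on [0, 1/2); log(t) on [1/2, 2); 2*t on [2, 3)
decompose at 1/2, 2; ℳ[f](s) sums the 3 pieces' integrals
over [0, 1/2), the kernel integral of t**3 enters the sum
for t in [1/2, 2): the term is ∫ t*log(t)·t^(s-1)
∫ 2*t**2·t^(s-1) over [2, 3)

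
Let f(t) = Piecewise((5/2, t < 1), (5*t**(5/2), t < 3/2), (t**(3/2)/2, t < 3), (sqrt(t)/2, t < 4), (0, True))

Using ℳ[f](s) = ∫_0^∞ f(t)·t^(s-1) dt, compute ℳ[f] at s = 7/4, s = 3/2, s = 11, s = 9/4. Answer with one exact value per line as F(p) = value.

F(7/4) = 30/119 + 28*3**(1/4)/13 + 32*sqrt(2)/9 + 2403*2**(3/4)*3**(1/4)/884
F(3/2) = 2387/192
F(11) = 1712421*sqrt(6)/51200 + 7794468*sqrt(3)/575 + 4982831197/13662
F(9/4) = 10/171 + 108*3**(3/4)/55 + 927*2**(1/4)*3**(3/4)/380 + 64*sqrt(2)/11

along the cuts 1, 3/2, 3, ℳ[f](s) splits into 4 integrals
on [0, 1) integrate f = 5/2 against the kernel
∫ over [1, 3/2) of 5*t**(5/2)·t^(s-1) joins the sum
between 3/2 and 3 the integrand is t**(3/2)/2·t^(s-1)
between 3 and 4 the integrand is sqrt(t)/2·t^(s-1)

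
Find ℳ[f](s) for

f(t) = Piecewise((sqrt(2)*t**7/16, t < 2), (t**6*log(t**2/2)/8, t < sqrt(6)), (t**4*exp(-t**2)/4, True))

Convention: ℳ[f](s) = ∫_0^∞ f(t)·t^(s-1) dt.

2**(s/2)*6**(-s/2 - 2)*(-2*12**(s/2 + 2)*(s/2 + 2)*(s + 7)*log(2) - 2*12**(s/2 + 2)*(s + 7)*log(2) + 2*12**(s/2 + 2)*(s + 7) + 4*12**(s/2 + 2)*sqrt(2)*(s + (s/2 + 2)**2 + 5) + 3*18**(s/2 + 2)*(s/2 + 2)*(s + 7)*log(3) - 3*18**(s/2 + 2)*(s + 7) + 3*18**(s/2 + 2)*(s + 7)*log(3) + 3**(s/2 + 2)*(s + 7)*(s + (s/2 + 2)**2 + 5)*uppergamma(s/2 + 2, 6))/(2*(s + 7)*(s + (s/2 + 2)**2 + 5))
  Re(s) > -7

invert the power substitution to get sqrt(2)*t**(7/2)/16 on [0, 4); t**3*log(t/2)/8 on [4, 6); t**2*exp(-t)/4 on [6, ∞)
peel off the common scale on t: t**(7/2) on [0, 2); t**3*log(t) on [2, 3); t**2*exp(-2*t) on [3, ∞)
peel off the shared t-power: t**(3/2) on [0, 2); t*log(t) on [2, 3); exp(-2*t) on [3, ∞)
linearity at 2, sqrt(6) turns ℳ[f](s) into 3 summed integrals
∫ sqrt(2)*t**7/16·t^(s-1) over [0, 2)
segment [2, sqrt(6)) carries t**6*log(t**2/2)/8; integrate it
over [sqrt(6), ∞), the kernel integral of t**4*exp(-t**2)/4 enters the sum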